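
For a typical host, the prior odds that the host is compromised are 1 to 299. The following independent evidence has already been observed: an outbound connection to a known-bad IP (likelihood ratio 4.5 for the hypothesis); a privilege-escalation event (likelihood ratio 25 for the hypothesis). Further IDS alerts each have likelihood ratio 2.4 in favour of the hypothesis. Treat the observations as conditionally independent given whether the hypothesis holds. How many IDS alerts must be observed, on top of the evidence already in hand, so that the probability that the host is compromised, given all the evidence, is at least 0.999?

Prior odds = 1/299.
Combined Bayes factor of the evidence already in hand = 4.5 × 25 = 112.5.
Odds after that evidence = (1/299) × 112.5 = 225/598.
Target odds = 0.999/0.001 = 999.
Need 2.4ⁿ ≥ 999 ÷ (225/598) = 2655.12.
2.4⁹ ≈2641.81 falls short of 2655.12 but 2.4¹⁰ ≈6340.34 reaches it, so n = 10.

10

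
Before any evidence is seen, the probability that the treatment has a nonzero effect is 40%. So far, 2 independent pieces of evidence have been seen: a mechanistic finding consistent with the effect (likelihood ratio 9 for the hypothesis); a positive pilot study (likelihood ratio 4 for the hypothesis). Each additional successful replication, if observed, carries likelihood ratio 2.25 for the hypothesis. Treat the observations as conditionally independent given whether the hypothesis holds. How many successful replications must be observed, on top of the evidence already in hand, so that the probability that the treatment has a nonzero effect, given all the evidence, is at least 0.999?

Prior odds = 0.4/0.6 = 2/3.
Combined Bayes factor of the evidence already in hand = 9 × 4 = 36.
Odds after that evidence = (2/3) × 36 = 24.
Target odds = 0.999/0.001 = 999.
Need 2.25ⁿ ≥ 999 ÷ 24 = 41.625.
2.25⁴ = 25.62890625 falls short of 41.625 but 2.25⁵ = 59049/1024 reaches it, so n = 5.

5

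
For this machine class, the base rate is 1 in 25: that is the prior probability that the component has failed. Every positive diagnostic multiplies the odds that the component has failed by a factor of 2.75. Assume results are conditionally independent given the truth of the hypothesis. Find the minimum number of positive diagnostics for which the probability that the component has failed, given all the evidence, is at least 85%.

5

Prior odds: 0.04 ÷ 0.96 = 1/24.
Likelihood ratio per positive diagnostic = 2.75.
Target odds: 0.85 ÷ 0.15 = 17/3.
Need (1/24) × 2.75ⁿ ≥ 17/3, i.e. 2.75ⁿ ≥ 136.
2.75⁴ = 57.19140625 falls short of 136 but 2.75⁵ = 161051/1024 reaches it, so n = 5.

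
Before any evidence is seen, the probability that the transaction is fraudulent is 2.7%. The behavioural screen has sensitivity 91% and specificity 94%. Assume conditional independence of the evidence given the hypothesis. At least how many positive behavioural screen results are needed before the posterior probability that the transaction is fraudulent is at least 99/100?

Prior odds: 0.027 ÷ 0.973 = 27/973.
False-positive rate = 1 − 0.94 = 0.06; likelihood ratio of a positive = 0.91/0.06 = 91/6.
Target posterior odds = 0.99/0.01 = 99.
Require (91/6)ⁿ ≥ 99 ÷ (27/973) = 10703/3.
(91/6)³ = 753571/216 falls short of 10703/3 but (91/6)⁴ = 68574961/1296 reaches it, so n = 4.

4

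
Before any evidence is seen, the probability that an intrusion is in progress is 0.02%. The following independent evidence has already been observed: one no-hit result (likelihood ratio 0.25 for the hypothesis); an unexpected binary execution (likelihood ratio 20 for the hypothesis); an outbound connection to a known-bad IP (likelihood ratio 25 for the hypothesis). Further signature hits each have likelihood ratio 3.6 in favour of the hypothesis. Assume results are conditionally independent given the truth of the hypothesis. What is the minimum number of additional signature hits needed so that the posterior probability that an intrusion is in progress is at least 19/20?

6

Prior odds = 0.0002/0.9998 = 1/4999.
Combined Bayes factor of the evidence already in hand = 0.25 × 20 × 25 = 125.
Odds after that evidence = (1/4999) × 125 = 125/4999.
Target odds = 0.95/0.05 = 19.
Need 3.6ⁿ ≥ 19 ÷ (125/4999) = 759.848.
3.6⁵ = 604.66176 falls short of 759.848 but 3.6⁶ = 34012224/15625 reaches it, so n = 6.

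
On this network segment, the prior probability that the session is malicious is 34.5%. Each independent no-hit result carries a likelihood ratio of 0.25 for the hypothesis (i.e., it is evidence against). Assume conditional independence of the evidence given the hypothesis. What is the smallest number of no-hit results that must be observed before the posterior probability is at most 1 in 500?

Prior odds: 0.345 ÷ 0.655 = 69/131.
Likelihood ratio per no-hit result = 0.25.
Target odds: 0.002 ÷ 0.998 = 1/499.
Need (69/131) × 0.25ⁿ ≤ 1/499, i.e. 0.25ⁿ ≤ 131/34431.
0.25⁴ = 0.00390625 is still above 131/34431 but 0.25⁵ = 1/1024 is at or below it, so n = 5.

5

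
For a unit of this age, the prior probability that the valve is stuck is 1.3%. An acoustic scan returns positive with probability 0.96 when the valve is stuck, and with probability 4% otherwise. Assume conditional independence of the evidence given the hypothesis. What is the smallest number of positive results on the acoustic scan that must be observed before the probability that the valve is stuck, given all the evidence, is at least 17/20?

2

Prior odds = 0.013/0.987 = 13/987.
Likelihood ratio of a positive result = 0.96/0.04 = 24.
Target posterior odds = 0.85/0.15 = 17/3.
Need (13/987) × 24ⁿ ≥ 17/3, i.e. 24ⁿ ≥ 5593/13.
24¹ = 24 falls short of 5593/13 but 24² = 576 reaches it, so n = 2.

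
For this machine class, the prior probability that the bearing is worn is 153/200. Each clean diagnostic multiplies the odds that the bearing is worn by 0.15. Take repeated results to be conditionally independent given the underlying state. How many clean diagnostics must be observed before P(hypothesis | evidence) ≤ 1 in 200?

4

Prior odds = 0.765/0.235 = 153/47.
Likelihood ratio per clean diagnostic = 0.15.
Target posterior odds = 0.005/0.995 = 1/199.
Require 0.15ⁿ ≤ 1/199 ÷ (153/47) = 47/30447.
0.15³ = 0.003375 is still above 47/30447 but 0.15⁴ = 81/160000 is at or below it, so n = 4.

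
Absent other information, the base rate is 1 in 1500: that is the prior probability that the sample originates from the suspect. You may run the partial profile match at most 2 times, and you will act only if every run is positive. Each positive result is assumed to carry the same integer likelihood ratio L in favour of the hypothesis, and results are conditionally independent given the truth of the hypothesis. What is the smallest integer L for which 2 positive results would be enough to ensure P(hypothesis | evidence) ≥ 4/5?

78

Prior odds = (1/1500)/(1499/1500) = 1/1499.
Target odds = 0.8/0.2 = 4.
Need L² ≥ 4 ÷ (1/1499) = 5996.
77² = 5929 < 5996 ≤ 6084 = 78², so L = 78.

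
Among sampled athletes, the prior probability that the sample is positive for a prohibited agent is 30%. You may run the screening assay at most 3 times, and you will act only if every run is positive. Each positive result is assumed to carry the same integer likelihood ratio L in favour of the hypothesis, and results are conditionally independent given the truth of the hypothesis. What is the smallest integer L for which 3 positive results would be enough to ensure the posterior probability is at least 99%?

Prior odds = 0.3/0.7 = 3/7.
Target odds = 0.99/0.01 = 99.
Need L³ ≥ 99 ÷ (3/7) = 231.
6³ = 216 < 231 ≤ 343 = 7³, so L = 7.

7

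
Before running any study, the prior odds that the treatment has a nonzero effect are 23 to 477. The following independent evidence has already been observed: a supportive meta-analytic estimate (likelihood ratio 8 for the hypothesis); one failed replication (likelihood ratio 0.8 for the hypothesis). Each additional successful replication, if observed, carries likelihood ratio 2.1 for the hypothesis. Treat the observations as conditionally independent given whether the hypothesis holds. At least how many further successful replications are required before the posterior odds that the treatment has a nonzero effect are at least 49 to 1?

Prior odds = 23/477.
Combined Bayes factor of the evidence already in hand = 8 × 0.8 = 6.4.
Odds after that evidence = (23/477) × 6.4 = 736/2385.
Target odds = 49.
Need 2.1ⁿ ≥ 49 ÷ (736/2385) = 116865/736.
2.1⁶ = 85766121/1000000 falls short of 116865/736 but 2.1⁷ ≈180.109 reaches it, so n = 7.

7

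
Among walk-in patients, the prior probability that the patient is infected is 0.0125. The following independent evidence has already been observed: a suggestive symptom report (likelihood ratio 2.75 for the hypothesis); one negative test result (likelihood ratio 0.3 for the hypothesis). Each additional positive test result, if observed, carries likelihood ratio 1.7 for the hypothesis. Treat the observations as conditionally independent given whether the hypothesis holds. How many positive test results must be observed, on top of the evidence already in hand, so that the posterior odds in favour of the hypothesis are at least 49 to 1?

Prior odds = 0.0125/0.9875 = 1/79.
Combined Bayes factor of the evidence already in hand = 2.75 × 0.3 = 0.825.
Odds after that evidence = (1/79) × 0.825 = 33/3160.
Target odds = 49.
Need 1.7ⁿ ≥ 49 ÷ (33/3160) = 154840/33.
1.7¹⁵ ≈2862.42 falls short of 154840/33 but 1.7¹⁶ ≈4866.12 reaches it, so n = 16.

16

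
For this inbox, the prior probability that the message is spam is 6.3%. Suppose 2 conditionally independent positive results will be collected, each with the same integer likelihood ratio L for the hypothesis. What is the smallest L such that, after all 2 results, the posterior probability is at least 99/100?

Prior odds = 0.063/0.937 = 63/937.
Target odds = 0.99/0.01 = 99.
Need L² ≥ 99 ÷ (63/937) = 10307/7.
38² = 1444 < 10307/7 ≤ 1521 = 39², so L = 39.

39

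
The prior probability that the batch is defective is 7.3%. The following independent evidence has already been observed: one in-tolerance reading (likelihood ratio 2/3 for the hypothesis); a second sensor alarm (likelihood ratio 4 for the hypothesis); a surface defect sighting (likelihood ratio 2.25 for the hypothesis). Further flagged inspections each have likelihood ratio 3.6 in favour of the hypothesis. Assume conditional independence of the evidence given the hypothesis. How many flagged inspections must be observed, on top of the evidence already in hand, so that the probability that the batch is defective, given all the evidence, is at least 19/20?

3

Prior odds = 0.073/0.927 = 73/927.
Combined Bayes factor of the evidence already in hand = (2/3) × 4 × 2.25 = 6.
Odds after that evidence = (73/927) × 6 = 146/309.
Target odds = 0.95/0.05 = 19.
Need 3.6ⁿ ≥ 19 ÷ (146/309) = 5871/146.
3.6² = 12.96 falls short of 5871/146 but 3.6³ = 46.656 reaches it, so n = 3.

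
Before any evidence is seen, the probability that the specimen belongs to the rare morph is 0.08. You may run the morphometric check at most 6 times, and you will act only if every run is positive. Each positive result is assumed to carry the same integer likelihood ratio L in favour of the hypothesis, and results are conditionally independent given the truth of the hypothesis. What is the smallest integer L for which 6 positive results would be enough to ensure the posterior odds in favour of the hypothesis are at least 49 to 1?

3

Prior odds = 0.08/0.92 = 2/23.
Target odds = 49.
Need L⁶ ≥ 49 ÷ (2/23) = 563.5.
2⁶ = 64 < 563.5 ≤ 729 = 3⁶, so L = 3.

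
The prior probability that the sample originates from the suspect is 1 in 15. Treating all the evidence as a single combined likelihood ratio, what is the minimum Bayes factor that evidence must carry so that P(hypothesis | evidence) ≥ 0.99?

1386

Prior odds = (1/15)/(14/15) = 1/14.
Target odds = 0.99/0.01 = 99.
Required Bayes factor = 99 ÷ (1/14) = 1386.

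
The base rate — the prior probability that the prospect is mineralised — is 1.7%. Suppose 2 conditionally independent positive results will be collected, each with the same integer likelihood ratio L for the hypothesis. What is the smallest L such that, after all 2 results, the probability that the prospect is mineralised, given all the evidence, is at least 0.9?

Prior odds = 0.017/0.983 = 17/983.
Target odds = 0.9/0.1 = 9.
Need L² ≥ 9 ÷ (17/983) = 8847/17.
22² = 484 < 8847/17 ≤ 529 = 23², so L = 23.

23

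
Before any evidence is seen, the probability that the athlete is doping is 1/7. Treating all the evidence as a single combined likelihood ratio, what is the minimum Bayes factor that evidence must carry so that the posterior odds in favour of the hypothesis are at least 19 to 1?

Prior odds = (1/7)/(6/7) = 1/6.
Target odds = 19.
Required Bayes factor = 19 ÷ (1/6) = 114.

114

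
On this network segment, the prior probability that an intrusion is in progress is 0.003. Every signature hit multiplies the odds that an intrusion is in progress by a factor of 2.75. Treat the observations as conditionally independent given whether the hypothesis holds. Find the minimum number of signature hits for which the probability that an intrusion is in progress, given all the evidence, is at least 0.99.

11

Prior odds = 0.003/0.997 = 3/997.
Likelihood ratio per signature hit = 2.75.
Target posterior odds = 0.99/0.01 = 99.
Require 2.75ⁿ ≥ 99 ÷ (3/997) = 32901.
2.75¹⁰ ≈24735.9 falls short of 32901 but 2.75¹¹ ≈68023.6 reaches it, so n = 11.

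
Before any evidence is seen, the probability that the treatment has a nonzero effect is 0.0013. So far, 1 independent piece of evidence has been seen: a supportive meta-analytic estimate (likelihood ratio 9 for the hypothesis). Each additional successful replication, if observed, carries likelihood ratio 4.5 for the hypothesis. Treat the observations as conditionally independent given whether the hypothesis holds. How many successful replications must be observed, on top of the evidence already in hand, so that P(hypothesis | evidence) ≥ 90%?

Prior odds = 0.0013/0.9987 = 13/9987.
Bayes factor of the evidence already in hand = 9.
Odds after that evidence = (13/9987) × 9 = 39/3329.
Target odds = 0.9/0.1 = 9.
Need 4.5ⁿ ≥ 9 ÷ (39/3329) = 9987/13.
4.5⁴ = 410.0625 falls short of 9987/13 but 4.5⁵ = 1845.28125 reaches it, so n = 5.

5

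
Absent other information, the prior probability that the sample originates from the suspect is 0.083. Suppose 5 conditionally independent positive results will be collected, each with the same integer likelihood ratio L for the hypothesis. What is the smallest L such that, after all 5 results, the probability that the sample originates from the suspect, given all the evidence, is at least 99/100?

Prior odds = 0.083/0.917 = 83/917.
Target odds = 0.99/0.01 = 99.
Need L⁵ ≥ 99 ÷ (83/917) = 90783/83.
4⁵ = 1024 < 90783/83 ≤ 3125 = 5⁵, so L = 5.

5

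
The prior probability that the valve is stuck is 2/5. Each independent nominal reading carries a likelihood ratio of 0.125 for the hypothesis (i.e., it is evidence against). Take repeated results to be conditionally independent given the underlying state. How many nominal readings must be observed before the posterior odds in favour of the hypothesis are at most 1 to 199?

Prior odds = 0.4/0.6 = 2/3.
Likelihood ratio per nominal reading = 0.125.
Target odds = 1/199.
Require 0.125ⁿ ≤ 1/199 ÷ (2/3) = 3/398.
0.125² = 0.015625 is still above 3/398 but 0.125³ = 0.001953125 is at or below it, so n = 3.

3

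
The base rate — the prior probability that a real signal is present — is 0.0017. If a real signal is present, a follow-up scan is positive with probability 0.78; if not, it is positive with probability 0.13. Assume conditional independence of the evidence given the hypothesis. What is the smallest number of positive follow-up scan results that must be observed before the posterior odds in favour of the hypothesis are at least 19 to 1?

Prior odds: 0.0017 ÷ 0.9983 = 17/9983.
Likelihood ratio of a positive = 0.78/0.13 = 6.
Target odds = 19.
Need (17/9983) × 6ⁿ ≥ 19, i.e. 6ⁿ ≥ 189677/17.
6⁵ = 7776 falls short of 189677/17 but 6⁶ = 46656 reaches it, so n = 6.

6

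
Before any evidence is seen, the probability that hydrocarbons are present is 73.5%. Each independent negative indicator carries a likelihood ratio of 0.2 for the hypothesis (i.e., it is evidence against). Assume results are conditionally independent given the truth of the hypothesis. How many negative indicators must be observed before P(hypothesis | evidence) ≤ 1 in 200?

4

Prior odds: 0.735 ÷ 0.265 = 147/53.
Likelihood ratio per negative indicator = 0.2.
Target odds: 0.005 ÷ 0.995 = 1/199.
Need (147/53) × 0.2ⁿ ≤ 1/199, i.e. 0.2ⁿ ≤ 53/29253.
0.2³ = 0.008 is still above 53/29253 but 0.2⁴ = 0.0016 is at or below it, so n = 4.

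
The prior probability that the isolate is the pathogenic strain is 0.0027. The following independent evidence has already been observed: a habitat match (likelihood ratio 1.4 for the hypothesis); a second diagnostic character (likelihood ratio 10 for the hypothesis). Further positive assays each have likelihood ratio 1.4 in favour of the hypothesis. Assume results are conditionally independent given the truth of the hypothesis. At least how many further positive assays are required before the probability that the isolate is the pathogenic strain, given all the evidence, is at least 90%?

17

Prior odds = 0.0027/0.9973 = 27/9973.
Combined Bayes factor of the evidence already in hand = 1.4 × 10 = 14.
Odds after that evidence = (27/9973) × 14 = 378/9973.
Target odds = 0.9/0.1 = 9.
Need 1.4ⁿ ≥ 9 ÷ (378/9973) = 9973/42.
1.4¹⁶ ≈217.795 falls short of 9973/42 but 1.4¹⁷ ≈304.913 reaches it, so n = 17.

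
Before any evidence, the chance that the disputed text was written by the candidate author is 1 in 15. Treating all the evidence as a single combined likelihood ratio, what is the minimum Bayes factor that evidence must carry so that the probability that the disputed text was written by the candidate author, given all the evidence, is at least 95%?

Prior odds = (1/15)/(14/15) = 1/14.
Target odds = 0.95/0.05 = 19.
Required Bayes factor = 19 ÷ (1/14) = 266.

266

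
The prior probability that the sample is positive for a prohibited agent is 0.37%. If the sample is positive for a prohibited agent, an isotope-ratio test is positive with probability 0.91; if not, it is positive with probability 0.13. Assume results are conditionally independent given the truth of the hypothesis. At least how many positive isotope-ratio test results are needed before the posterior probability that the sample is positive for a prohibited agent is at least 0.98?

Prior odds: 0.0037 ÷ 0.9963 = 37/9963.
Likelihood ratio of a positive = 0.91/0.13 = 7.
Target posterior odds = 0.98/0.02 = 49.
Require 7ⁿ ≥ 49 ÷ (37/9963) = 488187/37.
7⁴ = 2401 falls short of 488187/37 but 7⁵ = 16807 reaches it, so n = 5.

5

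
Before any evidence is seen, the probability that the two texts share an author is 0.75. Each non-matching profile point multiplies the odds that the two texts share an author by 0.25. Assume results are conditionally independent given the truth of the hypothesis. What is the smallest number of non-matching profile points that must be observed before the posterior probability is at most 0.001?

6

Prior odds: 0.75 ÷ 0.25 = 3.
Likelihood ratio per non-matching profile point = 0.25.
Target odds: 0.001 ÷ 0.999 = 1/999.
Need 3 × 0.25ⁿ ≤ 1/999, i.e. 0.25ⁿ ≤ 1/2997.
0.25⁵ = 1/1024 is still above 1/2997 but 0.25⁶ = 1/4096 is at or below it, so n = 6.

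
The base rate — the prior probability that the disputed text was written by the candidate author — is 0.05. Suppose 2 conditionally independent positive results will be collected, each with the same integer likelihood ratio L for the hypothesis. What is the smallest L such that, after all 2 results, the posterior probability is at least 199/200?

62

Prior odds = 0.05/0.95 = 1/19.
Target odds = 0.995/0.005 = 199.
Need L² ≥ 199 ÷ (1/19) = 3781.
61² = 3721 < 3781 ≤ 3844 = 62², so L = 62.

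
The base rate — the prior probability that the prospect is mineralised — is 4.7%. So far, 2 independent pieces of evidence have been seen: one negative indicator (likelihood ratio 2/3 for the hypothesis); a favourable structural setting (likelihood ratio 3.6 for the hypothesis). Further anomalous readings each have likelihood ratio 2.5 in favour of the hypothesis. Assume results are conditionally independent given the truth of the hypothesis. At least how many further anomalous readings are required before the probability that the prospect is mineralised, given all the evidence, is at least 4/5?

4

Prior odds = 0.047/0.953 = 47/953.
Combined Bayes factor of the evidence already in hand = (2/3) × 3.6 = 2.4.
Odds after that evidence = (47/953) × 2.4 = 564/4765.
Target odds = 0.8/0.2 = 4.
Need 2.5ⁿ ≥ 4 ÷ (564/4765) = 4765/141.
2.5³ = 15.625 falls short of 4765/141 but 2.5⁴ = 39.0625 reaches it, so n = 4.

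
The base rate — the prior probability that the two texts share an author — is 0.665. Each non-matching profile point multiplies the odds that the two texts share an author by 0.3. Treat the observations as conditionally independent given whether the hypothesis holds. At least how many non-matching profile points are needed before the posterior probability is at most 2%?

4

Prior odds = 0.665/0.335 = 133/67.
Likelihood ratio per non-matching profile point = 0.3.
Target odds: 0.02 ÷ 0.98 = 1/49.
Require 0.3ⁿ ≤ 1/49 ÷ (133/67) = 67/6517.
0.3³ = 0.027 is still above 67/6517 but 0.3⁴ = 0.0081 is at or below it, so n = 4.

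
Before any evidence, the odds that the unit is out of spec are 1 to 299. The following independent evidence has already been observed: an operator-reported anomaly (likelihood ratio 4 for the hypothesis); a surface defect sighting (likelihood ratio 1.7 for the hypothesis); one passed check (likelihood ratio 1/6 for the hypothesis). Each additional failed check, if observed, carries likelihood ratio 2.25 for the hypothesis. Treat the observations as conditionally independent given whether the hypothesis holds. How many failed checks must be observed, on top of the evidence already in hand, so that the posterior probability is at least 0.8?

Prior odds = 1/299.
Combined Bayes factor of the evidence already in hand = 4 × 1.7 × (1/6) = 17/15.
Odds after that evidence = (1/299) × 17/15 = 17/4485.
Target odds = 0.8/0.2 = 4.
Need 2.25ⁿ ≥ 4 ÷ (17/4485) = 17940/17.
2.25⁸ = 43046721/65536 falls short of 17940/17 but 2.25⁹ = 387420489/262144 reaches it, so n = 9.

9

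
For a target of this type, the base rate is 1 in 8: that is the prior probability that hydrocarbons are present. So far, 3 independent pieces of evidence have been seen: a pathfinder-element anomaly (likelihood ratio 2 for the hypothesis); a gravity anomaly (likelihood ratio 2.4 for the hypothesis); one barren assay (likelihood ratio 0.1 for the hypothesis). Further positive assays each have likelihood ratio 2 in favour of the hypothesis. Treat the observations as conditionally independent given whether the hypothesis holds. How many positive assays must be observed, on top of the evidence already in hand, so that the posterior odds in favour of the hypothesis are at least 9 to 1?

Prior odds = 0.125/0.875 = 1/7.
Combined Bayes factor of the evidence already in hand = 2 × 2.4 × 0.1 = 0.48.
Odds after that evidence = (1/7) × 0.48 = 12/175.
Target odds = 9.
Need 2ⁿ ≥ 9 ÷ (12/175) = 131.25.
2⁷ = 128 falls short of 131.25 but 2⁸ = 256 reaches it, so n = 8.

8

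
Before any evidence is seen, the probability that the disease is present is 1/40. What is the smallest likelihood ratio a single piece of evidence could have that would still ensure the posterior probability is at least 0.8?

Prior odds = 0.025/0.975 = 1/39.
Target odds = 0.8/0.2 = 4.
Required Bayes factor = 4 ÷ (1/39) = 156.

156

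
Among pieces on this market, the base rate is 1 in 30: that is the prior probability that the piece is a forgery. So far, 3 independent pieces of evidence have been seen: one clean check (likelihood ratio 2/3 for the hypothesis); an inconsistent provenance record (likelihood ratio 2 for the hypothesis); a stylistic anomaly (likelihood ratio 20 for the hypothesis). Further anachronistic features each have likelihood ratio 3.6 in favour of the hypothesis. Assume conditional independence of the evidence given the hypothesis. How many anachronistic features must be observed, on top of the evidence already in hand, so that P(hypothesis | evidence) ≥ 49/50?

4

Prior odds = (1/30)/(29/30) = 1/29.
Combined Bayes factor of the evidence already in hand = (2/3) × 2 × 20 = 80/3.
Odds after that evidence = (1/29) × 80/3 = 80/87.
Target odds = 0.98/0.02 = 49.
Need 3.6ⁿ ≥ 49 ÷ (80/87) = 53.2875.
3.6³ = 46.656 falls short of 53.2875 but 3.6⁴ = 167.9616 reaches it, so n = 4.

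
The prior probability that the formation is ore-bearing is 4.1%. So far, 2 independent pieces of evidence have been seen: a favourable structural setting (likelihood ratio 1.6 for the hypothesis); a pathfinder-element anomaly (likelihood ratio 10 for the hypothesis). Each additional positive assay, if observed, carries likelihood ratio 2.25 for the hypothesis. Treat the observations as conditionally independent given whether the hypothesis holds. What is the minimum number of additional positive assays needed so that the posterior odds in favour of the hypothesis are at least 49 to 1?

6

Prior odds = 0.041/0.959 = 41/959.
Combined Bayes factor of the evidence already in hand = 1.6 × 10 = 16.
Odds after that evidence = (41/959) × 16 = 656/959.
Target odds = 49.
Need 2.25ⁿ ≥ 49 ÷ (656/959) = 46991/656.
2.25⁵ = 59049/1024 falls short of 46991/656 but 2.25⁶ = 531441/4096 reaches it, so n = 6.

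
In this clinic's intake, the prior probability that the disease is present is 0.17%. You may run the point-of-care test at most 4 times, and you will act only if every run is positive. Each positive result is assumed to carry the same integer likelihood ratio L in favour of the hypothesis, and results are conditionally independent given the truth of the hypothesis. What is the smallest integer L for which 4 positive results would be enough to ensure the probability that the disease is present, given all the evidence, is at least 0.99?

16

Prior odds = 0.0017/0.9983 = 17/9983.
Target odds = 0.99/0.01 = 99.
Need L⁴ ≥ 99 ÷ (17/9983) = 988317/17.
15⁴ = 50625 < 988317/17 ≤ 65536 = 16⁴, so L = 16.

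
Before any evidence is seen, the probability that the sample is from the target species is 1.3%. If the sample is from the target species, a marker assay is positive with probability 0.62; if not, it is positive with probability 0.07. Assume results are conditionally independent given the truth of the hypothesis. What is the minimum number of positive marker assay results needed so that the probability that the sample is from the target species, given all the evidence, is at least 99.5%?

5

Prior odds: 0.013 ÷ 0.987 = 13/987.
Likelihood ratio of a positive = 0.62/0.07 = 62/7.
Target posterior odds = 0.995/0.005 = 199.
Require (62/7)ⁿ ≥ 199 ÷ (13/987) = 196413/13.
(62/7)⁴ = 14776336/2401 falls short of 196413/13 but (62/7)⁵ = 916132832/16807 reaches it, so n = 5.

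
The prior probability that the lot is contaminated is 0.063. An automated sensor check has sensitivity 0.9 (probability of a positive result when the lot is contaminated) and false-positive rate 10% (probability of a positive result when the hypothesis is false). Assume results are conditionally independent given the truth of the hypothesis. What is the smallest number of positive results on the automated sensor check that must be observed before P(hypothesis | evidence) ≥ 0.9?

3

Prior odds: 0.063 ÷ 0.937 = 63/937.
Likelihood ratio of a positive result = 0.9/0.1 = 9.
Target odds: 0.9 ÷ 0.1 = 9.
Require 9ⁿ ≥ 9 ÷ (63/937) = 937/7.
9² = 81 falls short of 937/7 but 9³ = 729 reaches it, so n = 3.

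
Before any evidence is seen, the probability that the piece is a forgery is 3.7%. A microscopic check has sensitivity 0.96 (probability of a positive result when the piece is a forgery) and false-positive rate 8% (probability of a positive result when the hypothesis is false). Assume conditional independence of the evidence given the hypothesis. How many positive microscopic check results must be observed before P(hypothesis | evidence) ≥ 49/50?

3

Prior odds: 0.037 ÷ 0.963 = 37/963.
Likelihood ratio of a positive result = 0.96/0.08 = 12.
Target posterior odds = 0.98/0.02 = 49.
Require 12ⁿ ≥ 49 ÷ (37/963) = 47187/37.
12² = 144 falls short of 47187/37 but 12³ = 1728 reaches it, so n = 3.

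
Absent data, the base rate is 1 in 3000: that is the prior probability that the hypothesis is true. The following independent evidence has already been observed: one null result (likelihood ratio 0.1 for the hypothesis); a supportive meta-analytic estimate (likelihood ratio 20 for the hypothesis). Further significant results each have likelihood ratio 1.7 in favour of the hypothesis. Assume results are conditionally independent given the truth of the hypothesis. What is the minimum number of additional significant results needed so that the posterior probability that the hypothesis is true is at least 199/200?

24

Prior odds = (1/3000)/(2999/3000) = 1/2999.
Combined Bayes factor of the evidence already in hand = 0.1 × 20 = 2.
Odds after that evidence = (1/2999) × 2 = 2/2999.
Target odds = 0.995/0.005 = 199.
Need 1.7ⁿ ≥ 199 ÷ (2/2999) = 298400.5.
1.7²³ ≈199676 falls short of 298400.5 but 1.7²⁴ ≈339449 reaches it, so n = 24.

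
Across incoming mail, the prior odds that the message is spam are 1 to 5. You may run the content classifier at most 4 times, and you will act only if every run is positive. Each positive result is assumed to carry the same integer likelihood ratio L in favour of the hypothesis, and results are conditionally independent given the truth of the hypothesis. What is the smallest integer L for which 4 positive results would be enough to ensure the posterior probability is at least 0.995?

Prior odds = 0.2.
Target odds = 0.995/0.005 = 199.
Need L⁴ ≥ 199 ÷ 0.2 = 995.
5⁴ = 625 < 995 ≤ 1296 = 6⁴, so L = 6.

6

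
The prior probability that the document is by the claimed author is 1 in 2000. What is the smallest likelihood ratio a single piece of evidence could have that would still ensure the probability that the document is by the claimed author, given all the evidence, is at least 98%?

Prior odds = 0.0005/0.9995 = 1/1999.
Target odds = 0.98/0.02 = 49.
Required Bayes factor = 49 ÷ (1/1999) = 97951.

97951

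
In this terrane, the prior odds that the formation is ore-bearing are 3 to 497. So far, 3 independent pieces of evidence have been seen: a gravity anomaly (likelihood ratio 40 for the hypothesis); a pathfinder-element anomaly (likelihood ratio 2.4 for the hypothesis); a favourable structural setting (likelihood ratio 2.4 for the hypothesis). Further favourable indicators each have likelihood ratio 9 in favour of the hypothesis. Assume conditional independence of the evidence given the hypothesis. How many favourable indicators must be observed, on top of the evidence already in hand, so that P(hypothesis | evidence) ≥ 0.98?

2

Prior odds = 3/497.
Combined Bayes factor of the evidence already in hand = 40 × 2.4 × 2.4 = 230.4.
Odds after that evidence = (3/497) × 230.4 = 3456/2485.
Target odds = 0.98/0.02 = 49.
Need 9ⁿ ≥ 49 ÷ (3456/2485) = 121765/3456.
9¹ = 9 falls short of 121765/3456 but 9² = 81 reaches it, so n = 2.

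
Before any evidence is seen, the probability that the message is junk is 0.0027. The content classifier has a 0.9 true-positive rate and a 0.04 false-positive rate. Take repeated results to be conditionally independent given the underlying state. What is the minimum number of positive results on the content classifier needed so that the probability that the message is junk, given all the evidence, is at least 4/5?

3

Prior odds: 0.0027 ÷ 0.9973 = 27/9973.
Likelihood ratio of a positive result = 0.9/0.04 = 22.5.
Target posterior odds = 0.8/0.2 = 4.
Need (27/9973) × 22.5ⁿ ≥ 4, i.e. 22.5ⁿ ≥ 39892/27.
22.5² = 506.25 falls short of 39892/27 but 22.5³ = 11390.625 reaches it, so n = 3.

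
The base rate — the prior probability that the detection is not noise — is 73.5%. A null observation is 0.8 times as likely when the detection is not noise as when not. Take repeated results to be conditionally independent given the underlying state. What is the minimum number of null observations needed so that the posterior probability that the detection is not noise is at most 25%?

10

Prior odds: 0.735 ÷ 0.265 = 147/53.
Likelihood ratio per null observation = 0.8.
Target posterior odds = 0.25/0.75 = 1/3.
Require 0.8ⁿ ≤ 1/3 ÷ (147/53) = 53/441.
0.8⁹ = 262144/1953125 is still above 53/441 but 0.8¹⁰ = 1048576/9765625 is at or below it, so n = 10.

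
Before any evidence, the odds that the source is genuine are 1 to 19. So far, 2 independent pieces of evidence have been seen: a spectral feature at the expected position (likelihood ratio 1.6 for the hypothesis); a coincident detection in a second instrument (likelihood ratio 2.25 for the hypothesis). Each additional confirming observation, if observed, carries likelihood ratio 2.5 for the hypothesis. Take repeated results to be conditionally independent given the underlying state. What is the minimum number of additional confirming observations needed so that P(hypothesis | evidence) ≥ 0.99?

Prior odds = 1/19.
Combined Bayes factor of the evidence already in hand = 1.6 × 2.25 = 3.6.
Odds after that evidence = (1/19) × 3.6 = 18/95.
Target odds = 0.99/0.01 = 99.
Need 2.5ⁿ ≥ 99 ÷ (18/95) = 522.5.
2.5⁶ = 244.140625 falls short of 522.5 but 2.5⁷ = 610.3515625 reaches it, so n = 7.

7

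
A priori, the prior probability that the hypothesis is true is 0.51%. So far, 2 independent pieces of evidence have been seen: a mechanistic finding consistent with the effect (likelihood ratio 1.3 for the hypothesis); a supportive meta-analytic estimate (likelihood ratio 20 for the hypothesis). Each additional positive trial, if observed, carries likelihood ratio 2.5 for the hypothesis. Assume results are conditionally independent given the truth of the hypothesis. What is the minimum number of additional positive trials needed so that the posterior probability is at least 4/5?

Prior odds = 0.0051/0.9949 = 51/9949.
Combined Bayes factor of the evidence already in hand = 1.3 × 20 = 26.
Odds after that evidence = (51/9949) × 26 = 1326/9949.
Target odds = 0.8/0.2 = 4.
Need 2.5ⁿ ≥ 4 ÷ (1326/9949) = 19898/663.
2.5³ = 15.625 falls short of 19898/663 but 2.5⁴ = 39.0625 reaches it, so n = 4.

4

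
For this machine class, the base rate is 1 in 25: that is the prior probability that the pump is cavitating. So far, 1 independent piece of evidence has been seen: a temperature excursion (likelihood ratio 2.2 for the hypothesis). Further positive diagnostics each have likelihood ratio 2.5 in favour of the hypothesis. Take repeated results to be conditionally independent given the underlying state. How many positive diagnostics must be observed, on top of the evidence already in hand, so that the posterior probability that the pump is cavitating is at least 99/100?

8

Prior odds = 0.04/0.96 = 1/24.
Bayes factor of the evidence already in hand = 2.2.
Odds after that evidence = (1/24) × 2.2 = 11/120.
Target odds = 0.99/0.01 = 99.
Need 2.5ⁿ ≥ 99 ÷ (11/120) = 1080.
2.5⁷ = 610.3515625 falls short of 1080 but 2.5⁸ = 390625/256 reaches it, so n = 8.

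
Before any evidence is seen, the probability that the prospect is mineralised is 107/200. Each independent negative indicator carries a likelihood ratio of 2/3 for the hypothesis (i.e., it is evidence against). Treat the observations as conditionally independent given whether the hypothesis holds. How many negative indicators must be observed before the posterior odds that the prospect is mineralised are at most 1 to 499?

Prior odds = 0.535/0.465 = 107/93.
Likelihood ratio per negative indicator = 2/3.
Target odds = 1/499.
Need (107/93) × (2/3)ⁿ ≤ 1/499, i.e. (2/3)ⁿ ≤ 93/53393.
(2/3)¹⁵ = 32768/14348907 is still above 93/53393 but (2/3)¹⁶ = 65536/43046721 is at or below it, so n = 16.

16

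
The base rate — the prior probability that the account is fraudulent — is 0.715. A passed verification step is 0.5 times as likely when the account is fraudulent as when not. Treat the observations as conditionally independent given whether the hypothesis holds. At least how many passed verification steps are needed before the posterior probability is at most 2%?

7

Prior odds: 0.715 ÷ 0.285 = 143/57.
Likelihood ratio per passed verification step = 0.5.
Target odds: 0.02 ÷ 0.98 = 1/49.
Need (143/57) × 0.5ⁿ ≤ 1/49, i.e. 0.5ⁿ ≤ 57/7007.
0.5⁶ = 0.015625 is still above 57/7007 but 0.5⁷ = 0.0078125 is at or below it, so n = 7.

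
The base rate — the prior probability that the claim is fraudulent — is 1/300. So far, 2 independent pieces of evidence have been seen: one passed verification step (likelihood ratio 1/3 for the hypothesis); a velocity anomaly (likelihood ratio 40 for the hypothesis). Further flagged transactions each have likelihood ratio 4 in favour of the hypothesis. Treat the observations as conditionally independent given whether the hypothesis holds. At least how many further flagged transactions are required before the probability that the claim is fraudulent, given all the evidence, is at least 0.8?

Prior odds = (1/300)/(299/300) = 1/299.
Combined Bayes factor of the evidence already in hand = (1/3) × 40 = 40/3.
Odds after that evidence = (1/299) × 40/3 = 40/897.
Target odds = 0.8/0.2 = 4.
Need 4ⁿ ≥ 4 ÷ (40/897) = 89.7.
4³ = 64 falls short of 89.7 but 4⁴ = 256 reaches it, so n = 4.

4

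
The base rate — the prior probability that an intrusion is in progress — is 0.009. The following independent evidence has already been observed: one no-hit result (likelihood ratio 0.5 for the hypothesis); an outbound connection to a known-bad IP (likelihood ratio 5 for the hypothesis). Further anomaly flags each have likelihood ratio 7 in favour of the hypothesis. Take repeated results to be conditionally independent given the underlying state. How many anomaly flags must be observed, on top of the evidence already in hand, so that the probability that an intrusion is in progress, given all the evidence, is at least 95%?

4

Prior odds = 0.009/0.991 = 9/991.
Combined Bayes factor of the evidence already in hand = 0.5 × 5 = 2.5.
Odds after that evidence = (9/991) × 2.5 = 45/1982.
Target odds = 0.95/0.05 = 19.
Need 7ⁿ ≥ 19 ÷ (45/1982) = 37658/45.
7³ = 343 falls short of 37658/45 but 7⁴ = 2401 reaches it, so n = 4.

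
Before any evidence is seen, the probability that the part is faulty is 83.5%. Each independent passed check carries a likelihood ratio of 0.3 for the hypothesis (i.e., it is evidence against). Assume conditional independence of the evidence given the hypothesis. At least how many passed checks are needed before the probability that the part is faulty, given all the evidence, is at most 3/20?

Prior odds = 0.835/0.165 = 167/33.
Likelihood ratio per passed check = 0.3.
Target odds: 0.15 ÷ 0.85 = 3/17.
Require 0.3ⁿ ≤ 3/17 ÷ (167/33) = 99/2839.
0.3² = 0.09 is still above 99/2839 but 0.3³ = 0.027 is at or below it, so n = 3.

3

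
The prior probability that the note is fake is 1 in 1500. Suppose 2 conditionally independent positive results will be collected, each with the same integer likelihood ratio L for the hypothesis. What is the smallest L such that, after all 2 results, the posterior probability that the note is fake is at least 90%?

117

Prior odds = (1/1500)/(1499/1500) = 1/1499.
Target odds = 0.9/0.1 = 9.
Need L² ≥ 9 ÷ (1/1499) = 13491.
116² = 13456 < 13491 ≤ 13689 = 117², so L = 117.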